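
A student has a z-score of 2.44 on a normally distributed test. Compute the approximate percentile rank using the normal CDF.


CDF(z) = 0.5 * (1 + erf(z/sqrt(2)))
erf(1.7253) = 0.9853
CDF = 0.9927
Percentile rank = 0.9927 * 100 = 99.27

99.27


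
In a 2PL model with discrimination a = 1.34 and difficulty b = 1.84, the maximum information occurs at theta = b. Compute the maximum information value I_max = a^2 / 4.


For 2PL, max info at theta = b = 1.84
I_max = a^2 / 4 = 1.34^2 / 4
= 1.7956 / 4
I_max = 0.4489

0.4489


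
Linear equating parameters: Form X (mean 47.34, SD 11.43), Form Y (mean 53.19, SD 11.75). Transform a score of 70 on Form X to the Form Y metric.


slope = SD_Y / SD_X = 11.75 / 11.43 ~ 1.028
intercept = mean_Y - slope * mean_X = 53.19 - (11.75 / 11.43) * 47.34 ~ 4.5246
Y = slope * X + intercept. To avoid rounding drift from the rounded slope/intercept, evaluate the equivalent form Y = mean_Y + SD_Y * (X - mean_X) / SD_X at full precision:
Y = 53.19 + 11.75 * (70 - 47.34) / 11.43
Y = 53.19 + 11.75 * 22.66 / 11.43
Y = 53.19 + 266.255 / 11.43
Y = 53.19 + 23.2944
Y = 76.4844

76.4844


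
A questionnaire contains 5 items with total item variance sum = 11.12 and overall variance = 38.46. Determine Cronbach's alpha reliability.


alpha = (k/(k-1)) * (1 - sum(si^2)/s_total^2)
= (5/4) * (1 - 11.12/38.46)
alpha = 0.8886

0.8886


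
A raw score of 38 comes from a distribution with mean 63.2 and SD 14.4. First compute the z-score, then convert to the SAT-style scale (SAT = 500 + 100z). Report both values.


z = (X - mean) / SD = (38 - 63.2) / 14.4
z = -25.2 / 14.4
z = -1.75
SAT-scale = SAT = 500 + 100z
Carry z at full precision (z = -25.2 / 14.4) into the conversion:
SAT-scale = 500 + 100 * (-25.2 / 14.4) = 500 + -2520 / 14.4
SAT-scale = 500 + -175.0
SAT-scale = 325.0

325.0


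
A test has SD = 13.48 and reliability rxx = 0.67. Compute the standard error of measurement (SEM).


SEM = SD * sqrt(1 - rxx)
SEM = 13.48 * sqrt(1 - 0.67)
SEM = 13.48 * sqrt(0.33) = 13.48 * 0.574456
SEM = 7.7437

7.7437


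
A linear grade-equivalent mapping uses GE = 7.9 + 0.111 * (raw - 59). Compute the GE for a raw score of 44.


raw - median = 44 - 59 = -15
slope * diff = 0.111 * -15 = -1.665
GE = 7.9 + -1.665
GE = 6.235

6.235


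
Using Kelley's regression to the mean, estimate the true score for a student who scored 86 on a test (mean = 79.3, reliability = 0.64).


T_est = rxx * X + (1 - rxx) * mean
T_est = 0.64 * 86 + 0.36 * 79.3
T_est = 55.04 + 28.548
T_est = 83.588

83.588


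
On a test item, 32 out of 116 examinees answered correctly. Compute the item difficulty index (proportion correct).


Item difficulty p = number correct / total examinees
p = 32 / 116
p = 0.2759

0.2759


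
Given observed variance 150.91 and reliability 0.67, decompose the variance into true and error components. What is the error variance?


var_true = rxx * var_obs = 0.67 * 150.91 = 101.1097
var_error = var_obs - var_true
var_error = 150.91 - 101.1097
var_error = 49.8003

49.8003


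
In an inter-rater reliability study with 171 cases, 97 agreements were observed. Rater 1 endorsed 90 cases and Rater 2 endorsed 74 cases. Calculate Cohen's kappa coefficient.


P_o = 97/171 = 0.567251
P_e = (90*74 + 81*97) / 29241 = 0.49646
kappa = (P_o - P_e) / (1 - P_e)
kappa = (0.567251 - 0.49646) / (1 - 0.49646)
kappa = 0.1406

0.1406


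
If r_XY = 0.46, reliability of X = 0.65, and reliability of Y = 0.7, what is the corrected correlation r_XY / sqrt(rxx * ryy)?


r_corrected = rxy / sqrt(rxx * ryy)
= 0.46 / sqrt(0.65 * 0.7)
= 0.46 / sqrt(0.455)
= 0.46 / 0.674537
r_corrected = 0.6819

0.6819


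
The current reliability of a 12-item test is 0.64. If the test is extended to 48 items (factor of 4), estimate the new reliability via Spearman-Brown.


r_new = (n * rxx) / (1 + (n-1) * rxx)
r_new = (4 * 0.64) / (1 + 3 * 0.64)
r_new = 2.56 / 2.92
r_new = 0.8767

0.8767


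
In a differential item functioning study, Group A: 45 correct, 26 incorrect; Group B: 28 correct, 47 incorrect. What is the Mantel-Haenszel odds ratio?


Odds_A = 45/26 = 1.7308
Odds_B = 28/47 = 0.5957
OR = Odds_A / Odds_B = 1.7308 / 0.5957
Exactly, OR = (45 * 47) / (26 * 28) = 2115 / 728
OR = 2.9052

2.9052


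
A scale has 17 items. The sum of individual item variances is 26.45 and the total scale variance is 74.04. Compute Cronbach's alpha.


alpha = (k/(k-1)) * (1 - sum(si^2)/s_total^2)
= (17/16) * (1 - 26.45/74.04)
alpha = 0.6829

0.6829


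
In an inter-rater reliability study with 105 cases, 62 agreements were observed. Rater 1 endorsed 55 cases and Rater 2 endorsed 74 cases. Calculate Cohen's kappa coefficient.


P_o = 62/105 = 0.590476
P_e = (55*74 + 50*31) / 11025 = 0.509751
kappa = (P_o - P_e) / (1 - P_e)
kappa = (0.590476 - 0.509751) / (1 - 0.509751)
kappa = 0.1647

0.1647


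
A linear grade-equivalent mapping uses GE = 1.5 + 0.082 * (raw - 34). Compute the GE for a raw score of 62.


raw - median = 62 - 34 = 28
slope * diff = 0.082 * 28 = 2.296
GE = 1.5 + 2.296
GE = 3.796

3.796


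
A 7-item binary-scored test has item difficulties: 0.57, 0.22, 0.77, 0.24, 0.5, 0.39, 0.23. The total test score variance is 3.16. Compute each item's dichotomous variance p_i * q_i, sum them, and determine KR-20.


For each item, compute p_i * q_i:
  Item 1: 0.57 * 0.43 = 0.2451
  Item 2: 0.22 * 0.78 = 0.1716
  Item 3: 0.77 * 0.23 = 0.1771
  Item 4: 0.24 * 0.76 = 0.1824
  Item 5: 0.5 * 0.5 = 0.25
  Item 6: 0.39 * 0.61 = 0.2379
  Item 7: 0.23 * 0.77 = 0.1771
Sum(p_i * q_i) = 0.2451 + 0.1716 + 0.1771 + 0.1824 + 0.25 + 0.2379 + 0.1771 = 1.4412
KR-20 = (k/(k-1)) * (1 - Sum(p_i*q_i) / Var_total)
= (7/6) * (1 - 1.4412/3.16)
= 1.1667 * 0.5439
KR-20 = 0.6346

0.6346


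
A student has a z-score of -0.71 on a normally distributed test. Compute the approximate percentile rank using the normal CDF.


CDF(z) = 0.5 * (1 + erf(z/sqrt(2)))
erf(-0.502) = -0.5223
CDF = 0.2389
Percentile rank = 0.2389 * 100 = 23.89

23.89


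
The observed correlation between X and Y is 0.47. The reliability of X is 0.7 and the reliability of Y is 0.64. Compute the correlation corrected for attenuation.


r_corrected = rxy / sqrt(rxx * ryy)
= 0.47 / sqrt(0.7 * 0.64)
= 0.47 / sqrt(0.448)
= 0.47 / 0.669328
r_corrected = 0.7022

0.7022


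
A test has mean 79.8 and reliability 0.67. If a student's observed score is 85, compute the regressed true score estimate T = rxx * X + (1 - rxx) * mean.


T_est = rxx * X + (1 - rxx) * mean
T_est = 0.67 * 85 + 0.33 * 79.8
T_est = 56.95 + 26.334
T_est = 83.284

83.284


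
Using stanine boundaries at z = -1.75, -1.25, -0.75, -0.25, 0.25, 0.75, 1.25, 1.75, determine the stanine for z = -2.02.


Stanine boundaries: [-1.75, -1.25, -0.75, -0.25, 0.25, 0.75, 1.25, 1.75]
z = -2.02
Check each boundary:
  z < -1.75
  z < -1.25
  z < -0.75
  z < -0.25
  z < 0.25
  z < 0.75
  z < 1.25
  z < 1.75
Highest qualifying boundary gives stanine = 1

1


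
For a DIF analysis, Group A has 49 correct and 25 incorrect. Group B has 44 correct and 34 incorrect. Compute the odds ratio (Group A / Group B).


Odds_A = 49/25 = 1.96
Odds_B = 44/34 = 1.2941
OR = Odds_A / Odds_B = 1.96 / 1.2941
Exactly, OR = (49 * 34) / (25 * 44) = 1666 / 1100
OR = 1.5145

1.5145


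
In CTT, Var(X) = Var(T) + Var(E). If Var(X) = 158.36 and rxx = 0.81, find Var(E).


var_true = rxx * var_obs = 0.81 * 158.36 = 128.2716
var_error = var_obs - var_true
var_error = 158.36 - 128.2716
var_error = 30.0884

30.0884


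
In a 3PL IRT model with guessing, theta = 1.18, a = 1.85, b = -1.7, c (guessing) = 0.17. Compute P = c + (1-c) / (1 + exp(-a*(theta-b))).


logit = 1.85*(1.18 - -1.7) = 5.328
P* = 1/(1 + exp(-5.328)) = 0.9952
P = 0.17 + (1 - 0.17) * 0.9952
P = 0.996

0.996


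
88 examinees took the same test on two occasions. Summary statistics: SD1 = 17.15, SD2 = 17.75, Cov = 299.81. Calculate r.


r = cov(X,Y) / (SD_X * SD_Y)
r = 299.81 / (17.15 * 17.75)
r = 299.81 / 304.4125
r = 0.9849

0.9849


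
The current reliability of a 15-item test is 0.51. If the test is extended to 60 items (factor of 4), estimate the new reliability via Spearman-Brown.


r_new = (n * rxx) / (1 + (n-1) * rxx)
r_new = (4 * 0.51) / (1 + 3 * 0.51)
r_new = 2.04 / 2.53
r_new = 0.8063

0.8063


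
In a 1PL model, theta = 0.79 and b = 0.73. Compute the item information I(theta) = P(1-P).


P = 1/(1+exp(-(0.79-0.73))) = 0.515
I = P*(1-P) = 0.515 * 0.485
I = 0.2498

0.2498


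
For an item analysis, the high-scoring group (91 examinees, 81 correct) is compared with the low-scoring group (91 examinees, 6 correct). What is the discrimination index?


p_upper = 81/91 = 0.8901
p_lower = 6/91 = 0.0659
D = 0.8901 - 0.0659 = 0.8242

0.8242


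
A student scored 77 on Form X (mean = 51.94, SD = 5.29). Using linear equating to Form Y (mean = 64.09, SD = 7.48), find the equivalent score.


slope = SD_Y / SD_X = 7.48 / 5.29 ~ 1.414
intercept = mean_Y - slope * mean_X = 64.09 - (7.48 / 5.29) * 51.94 ~ -9.3526
Y = slope * X + intercept. To avoid rounding drift from the rounded slope/intercept, evaluate the equivalent form Y = mean_Y + SD_Y * (X - mean_X) / SD_X at full precision:
Y = 64.09 + 7.48 * (77 - 51.94) / 5.29
Y = 64.09 + 7.48 * 25.06 / 5.29
Y = 64.09 + 187.4488 / 5.29
Y = 64.09 + 35.4346
Y = 99.5246

99.5246


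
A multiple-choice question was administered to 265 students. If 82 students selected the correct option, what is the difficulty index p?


Item difficulty p = number correct / total examinees
p = 82 / 265
p = 0.3094

0.3094


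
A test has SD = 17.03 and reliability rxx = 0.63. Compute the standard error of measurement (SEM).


SEM = SD * sqrt(1 - rxx)
SEM = 17.03 * sqrt(1 - 0.63)
SEM = 17.03 * sqrt(0.37) = 17.03 * 0.608276
SEM = 10.3589

10.3589


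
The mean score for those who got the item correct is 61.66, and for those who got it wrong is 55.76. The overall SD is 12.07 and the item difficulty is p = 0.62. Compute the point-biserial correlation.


q = 1 - p = 0.38
rpb = ((M1 - M0) / SD) * sqrt(p * q)
rpb = ((61.66 - 55.76) / 12.07) * sqrt(0.62 * 0.38)
rpb = 0.2373

0.2373


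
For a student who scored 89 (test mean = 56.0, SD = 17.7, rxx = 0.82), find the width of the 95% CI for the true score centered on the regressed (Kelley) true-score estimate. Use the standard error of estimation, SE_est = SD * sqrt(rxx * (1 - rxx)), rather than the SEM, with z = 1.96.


True score estimate = 0.82*89 + 0.18*56.0 = 83.06
SE_est = SD * sqrt(rxx * (1 - rxx)) = 17.7 * sqrt(0.82 * 0.18) = 17.7 * sqrt(0.1476) = 6.800118
CI = T_est +/- z * SE_est, so width = 2 * z * SE_est = 2 * 1.96 * 6.800118
Width = 26.6565

26.6565


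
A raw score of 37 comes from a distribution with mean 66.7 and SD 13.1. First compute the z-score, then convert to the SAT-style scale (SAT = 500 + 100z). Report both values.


z = (X - mean) / SD = (37 - 66.7) / 13.1
z = -29.7 / 13.1
z = -2.2672
SAT-scale = SAT = 500 + 100z
Carry z at full precision (z = -29.7 / 13.1) into the conversion:
SAT-scale = 500 + 100 * (-29.7 / 13.1) = 500 + -2970 / 13.1
SAT-scale = 500 + -226.7176
SAT-scale = 273.2824

273.2824


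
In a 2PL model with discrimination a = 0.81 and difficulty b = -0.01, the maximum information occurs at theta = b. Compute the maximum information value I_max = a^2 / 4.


For 2PL, max info at theta = b = -0.01
I_max = a^2 / 4 = 0.81^2 / 4
= 0.6561 / 4
I_max = 0.164

0.164


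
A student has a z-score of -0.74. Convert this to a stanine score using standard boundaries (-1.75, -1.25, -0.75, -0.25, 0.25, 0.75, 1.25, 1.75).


Stanine boundaries: [-1.75, -1.25, -0.75, -0.25, 0.25, 0.75, 1.25, 1.75]
z = -0.74
Check each boundary:
  z >= -1.75 -> could be stanine 2
  z >= -1.25 -> could be stanine 3
  z >= -0.75 -> could be stanine 4
  z < -0.25
  z < 0.25
  z < 0.75
  z < 1.25
  z < 1.75
Highest qualifying boundary gives stanine = 4

4


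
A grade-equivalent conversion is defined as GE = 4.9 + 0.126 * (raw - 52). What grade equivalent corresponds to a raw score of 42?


raw - median = 42 - 52 = -10
slope * diff = 0.126 * -10 = -1.26
GE = 4.9 + -1.26
GE = 3.64

3.64


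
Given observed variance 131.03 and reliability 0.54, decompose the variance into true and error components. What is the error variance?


var_true = rxx * var_obs = 0.54 * 131.03 = 70.7562
var_error = var_obs - var_true
var_error = 131.03 - 70.7562
var_error = 60.2738

60.2738


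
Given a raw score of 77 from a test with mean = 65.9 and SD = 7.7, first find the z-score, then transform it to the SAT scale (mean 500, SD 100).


z = (X - mean) / SD = (77 - 65.9) / 7.7
z = 11.1 / 7.7
z = 1.4416
SAT-scale = SAT = 500 + 100z
Carry z at full precision (z = 11.1 / 7.7) into the conversion:
SAT-scale = 500 + 100 * (11.1 / 7.7) = 500 + 1110 / 7.7
SAT-scale = 500 + 144.1558
SAT-scale = 644.1558

644.1558


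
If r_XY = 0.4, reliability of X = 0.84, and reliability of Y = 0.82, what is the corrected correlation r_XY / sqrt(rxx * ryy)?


r_corrected = rxy / sqrt(rxx * ryy)
= 0.4 / sqrt(0.84 * 0.82)
= 0.4 / sqrt(0.6888)
= 0.4 / 0.82994
r_corrected = 0.482

0.482


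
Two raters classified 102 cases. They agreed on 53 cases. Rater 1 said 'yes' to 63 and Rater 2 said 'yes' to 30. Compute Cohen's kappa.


P_o = 53/102 = 0.519608
P_e = (63*30 + 39*72) / 10404 = 0.451557
kappa = (P_o - P_e) / (1 - P_e)
kappa = (0.519608 - 0.451557) / (1 - 0.451557)
kappa = 0.1241

0.1241


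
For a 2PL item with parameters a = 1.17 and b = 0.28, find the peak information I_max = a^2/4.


For 2PL, max info at theta = b = 0.28
I_max = a^2 / 4 = 1.17^2 / 4
= 1.3689 / 4
I_max = 0.3422

0.3422


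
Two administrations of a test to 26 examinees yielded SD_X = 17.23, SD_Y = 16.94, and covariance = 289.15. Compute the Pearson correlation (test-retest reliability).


r = cov(X,Y) / (SD_X * SD_Y)
r = 289.15 / (17.23 * 16.94)
r = 289.15 / 291.8762
r = 0.9907

0.9907


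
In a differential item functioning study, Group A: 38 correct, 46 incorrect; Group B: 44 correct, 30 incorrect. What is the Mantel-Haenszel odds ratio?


Odds_A = 38/46 = 0.8261
Odds_B = 44/30 = 1.4667
OR = Odds_A / Odds_B = 0.8261 / 1.4667
Exactly, OR = (38 * 30) / (46 * 44) = 1140 / 2024
OR = 0.5632

0.5632


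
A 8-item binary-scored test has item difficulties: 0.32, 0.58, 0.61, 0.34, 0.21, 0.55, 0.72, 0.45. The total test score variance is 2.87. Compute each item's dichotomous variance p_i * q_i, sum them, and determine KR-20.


For each item, compute p_i * q_i:
  Item 1: 0.32 * 0.68 = 0.2176
  Item 2: 0.58 * 0.42 = 0.2436
  Item 3: 0.61 * 0.39 = 0.2379
  Item 4: 0.34 * 0.66 = 0.2244
  Item 5: 0.21 * 0.79 = 0.1659
  Item 6: 0.55 * 0.45 = 0.2475
  Item 7: 0.72 * 0.28 = 0.2016
  Item 8: 0.45 * 0.55 = 0.2475
Sum(p_i * q_i) = 0.2176 + 0.2436 + 0.2379 + 0.2244 + 0.1659 + 0.2475 + 0.2016 + 0.2475 = 1.786
KR-20 = (k/(k-1)) * (1 - Sum(p_i*q_i) / Var_total)
= (8/7) * (1 - 1.786/2.87)
= 1.1429 * 0.3777
KR-20 = 0.4317

0.4317


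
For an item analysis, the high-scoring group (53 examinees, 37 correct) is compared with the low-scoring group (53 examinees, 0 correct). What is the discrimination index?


p_upper = 37/53 = 0.6981
p_lower = 0/53 = 0.0
D = 0.6981 - 0.0 = 0.6981

0.6981


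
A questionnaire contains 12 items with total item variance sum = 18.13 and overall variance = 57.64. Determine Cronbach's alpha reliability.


alpha = (k/(k-1)) * (1 - sum(si^2)/s_total^2)
= (12/11) * (1 - 18.13/57.64)
alpha = 0.7478

0.7478


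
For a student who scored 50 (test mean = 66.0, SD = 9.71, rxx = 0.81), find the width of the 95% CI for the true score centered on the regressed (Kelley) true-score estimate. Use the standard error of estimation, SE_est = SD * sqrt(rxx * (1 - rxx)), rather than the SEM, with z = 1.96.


True score estimate = 0.81*50 + 0.19*66.0 = 53.04
SE_est = SD * sqrt(rxx * (1 - rxx)) = 9.71 * sqrt(0.81 * 0.19) = 9.71 * sqrt(0.1539) = 3.809242
CI = T_est +/- z * SE_est, so width = 2 * z * SE_est = 2 * 1.96 * 3.809242
Width = 14.9322

14.9322


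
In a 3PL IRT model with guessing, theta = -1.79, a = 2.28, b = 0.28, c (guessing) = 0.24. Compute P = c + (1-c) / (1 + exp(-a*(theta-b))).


logit = 2.28*(-1.79 - 0.28) = -4.7196
P* = 1/(1 + exp(--4.7196)) = 0.0088
P = 0.24 + (1 - 0.24) * 0.0088
P = 0.2467

0.2467


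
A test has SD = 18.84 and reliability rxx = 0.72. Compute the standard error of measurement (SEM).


SEM = SD * sqrt(1 - rxx)
SEM = 18.84 * sqrt(1 - 0.72)
SEM = 18.84 * sqrt(0.28) = 18.84 * 0.52915
SEM = 9.9692

9.9692


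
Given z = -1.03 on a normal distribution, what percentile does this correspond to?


CDF(z) = 0.5 * (1 + erf(z/sqrt(2)))
erf(-0.7283) = -0.697
CDF = 0.1515
Percentile rank = 0.1515 * 100 = 15.15

15.15


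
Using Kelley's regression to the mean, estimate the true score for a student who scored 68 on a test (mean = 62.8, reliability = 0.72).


T_est = rxx * X + (1 - rxx) * mean
T_est = 0.72 * 68 + 0.28 * 62.8
T_est = 48.96 + 17.584
T_est = 66.544

66.544


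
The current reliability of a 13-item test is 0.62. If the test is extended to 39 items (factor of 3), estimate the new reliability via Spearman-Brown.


r_new = (n * rxx) / (1 + (n-1) * rxx)
r_new = (3 * 0.62) / (1 + 2 * 0.62)
r_new = 1.86 / 2.24
r_new = 0.8304

0.8304


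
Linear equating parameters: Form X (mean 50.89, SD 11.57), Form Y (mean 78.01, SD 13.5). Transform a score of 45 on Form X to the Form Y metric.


slope = SD_Y / SD_X = 13.5 / 11.57 ~ 1.1668
intercept = mean_Y - slope * mean_X = 78.01 - (13.5 / 11.57) * 50.89 ~ 18.631
Y = slope * X + intercept. To avoid rounding drift from the rounded slope/intercept, evaluate the equivalent form Y = mean_Y + SD_Y * (X - mean_X) / SD_X at full precision:
Y = 78.01 + 13.5 * (45 - 50.89) / 11.57
Y = 78.01 - 13.5 * 5.89 / 11.57
Y = 78.01 - 79.515 / 11.57
Y = 78.01 - 6.8725
Y = 71.1375

71.1375


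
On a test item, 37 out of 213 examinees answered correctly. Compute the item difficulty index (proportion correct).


Item difficulty p = number correct / total examinees
p = 37 / 213
p = 0.1737

0.1737


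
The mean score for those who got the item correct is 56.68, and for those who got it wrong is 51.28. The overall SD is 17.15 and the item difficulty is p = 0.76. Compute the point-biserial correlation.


q = 1 - p = 0.24
rpb = ((M1 - M0) / SD) * sqrt(p * q)
rpb = ((56.68 - 51.28) / 17.15) * sqrt(0.76 * 0.24)
rpb = 0.1345

0.1345


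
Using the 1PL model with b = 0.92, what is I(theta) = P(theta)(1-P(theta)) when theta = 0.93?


P = 1/(1+exp(-(0.93-0.92))) = 0.5025
I = P*(1-P) = 0.5025 * 0.4975
I = 0.25

0.25


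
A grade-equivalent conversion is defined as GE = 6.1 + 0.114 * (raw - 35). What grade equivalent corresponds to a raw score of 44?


raw - median = 44 - 35 = 9
slope * diff = 0.114 * 9 = 1.026
GE = 6.1 + 1.026
GE = 7.126

7.126


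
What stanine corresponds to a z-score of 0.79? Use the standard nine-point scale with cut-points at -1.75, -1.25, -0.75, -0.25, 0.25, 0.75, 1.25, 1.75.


Stanine boundaries: [-1.75, -1.25, -0.75, -0.25, 0.25, 0.75, 1.25, 1.75]
z = 0.79
Check each boundary:
  z >= -1.75 -> could be stanine 2
  z >= -1.25 -> could be stanine 3
  z >= -0.75 -> could be stanine 4
  z >= -0.25 -> could be stanine 5
  z >= 0.25 -> could be stanine 6
  z >= 0.75 -> could be stanine 7
  z < 1.25
  z < 1.75
Highest qualifying boundary gives stanine = 7

7


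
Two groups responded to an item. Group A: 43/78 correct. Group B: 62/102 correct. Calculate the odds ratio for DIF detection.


Odds_A = 43/35 = 1.2286
Odds_B = 62/40 = 1.55
OR = Odds_A / Odds_B = 1.2286 / 1.55
Exactly, OR = (43 * 40) / (35 * 62) = 1720 / 2170
OR = 0.7926

0.7926


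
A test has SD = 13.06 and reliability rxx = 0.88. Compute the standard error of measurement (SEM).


SEM = SD * sqrt(1 - rxx)
SEM = 13.06 * sqrt(1 - 0.88)
SEM = 13.06 * sqrt(0.12) = 13.06 * 0.34641
SEM = 4.5241

4.5241


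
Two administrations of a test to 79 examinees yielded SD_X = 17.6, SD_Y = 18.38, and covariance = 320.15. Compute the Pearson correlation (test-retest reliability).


r = cov(X,Y) / (SD_X * SD_Y)
r = 320.15 / (17.6 * 18.38)
r = 320.15 / 323.488
r = 0.9897

0.9897


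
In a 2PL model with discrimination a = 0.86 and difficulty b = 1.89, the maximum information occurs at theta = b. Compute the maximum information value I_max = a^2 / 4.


For 2PL, max info at theta = b = 1.89
I_max = a^2 / 4 = 0.86^2 / 4
= 0.7396 / 4
I_max = 0.1849

0.1849


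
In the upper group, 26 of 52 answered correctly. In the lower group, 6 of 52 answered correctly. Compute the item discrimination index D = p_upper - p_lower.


p_upper = 26/52 = 0.5
p_lower = 6/52 = 0.1154
D = 0.5 - 0.1154 = 0.3846

0.3846


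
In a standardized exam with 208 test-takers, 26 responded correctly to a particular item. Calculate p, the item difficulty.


Item difficulty p = number correct / total examinees
p = 26 / 208
p = 0.125

0.125


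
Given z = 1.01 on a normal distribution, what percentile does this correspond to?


CDF(z) = 0.5 * (1 + erf(z/sqrt(2)))
erf(0.7142) = 0.6875
CDF = 0.8438
Percentile rank = 0.8438 * 100 = 84.38

84.38


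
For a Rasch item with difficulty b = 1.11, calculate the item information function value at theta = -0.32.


P = 1/(1+exp(-(-0.32-1.11))) = 0.1931
I = P*(1-P) = 0.1931 * 0.8069
I = 0.1558

0.1558


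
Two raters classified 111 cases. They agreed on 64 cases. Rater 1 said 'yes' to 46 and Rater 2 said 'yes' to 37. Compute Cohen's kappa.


P_o = 64/111 = 0.576577
P_e = (46*37 + 65*74) / 12321 = 0.528529
kappa = (P_o - P_e) / (1 - P_e)
kappa = (0.576577 - 0.528529) / (1 - 0.528529)
kappa = 0.1019

0.1019


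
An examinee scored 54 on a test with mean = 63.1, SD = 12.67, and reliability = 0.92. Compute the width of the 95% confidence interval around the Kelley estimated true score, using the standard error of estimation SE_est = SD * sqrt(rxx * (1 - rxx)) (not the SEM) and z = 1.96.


True score estimate = 0.92*54 + 0.08*63.1 = 54.728
SE_est = SD * sqrt(rxx * (1 - rxx)) = 12.67 * sqrt(0.92 * 0.08) = 12.67 * sqrt(0.0736) = 3.437285
CI = T_est +/- z * SE_est, so width = 2 * z * SE_est = 2 * 1.96 * 3.437285
Width = 13.4742

13.4742


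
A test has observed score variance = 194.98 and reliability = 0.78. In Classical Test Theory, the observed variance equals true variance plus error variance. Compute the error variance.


var_true = rxx * var_obs = 0.78 * 194.98 = 152.0844
var_error = var_obs - var_true
var_error = 194.98 - 152.0844
var_error = 42.8956

42.8956


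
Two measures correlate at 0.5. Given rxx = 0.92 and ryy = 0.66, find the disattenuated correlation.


r_corrected = rxy / sqrt(rxx * ryy)
= 0.5 / sqrt(0.92 * 0.66)
= 0.5 / sqrt(0.6072)
= 0.5 / 0.77923
r_corrected = 0.6417

0.6417


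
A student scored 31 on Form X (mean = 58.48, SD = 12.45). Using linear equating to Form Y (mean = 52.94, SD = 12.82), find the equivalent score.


slope = SD_Y / SD_X = 12.82 / 12.45 ~ 1.0297
intercept = mean_Y - slope * mean_X = 52.94 - (12.82 / 12.45) * 58.48 ~ -7.278
Y = slope * X + intercept. To avoid rounding drift from the rounded slope/intercept, evaluate the equivalent form Y = mean_Y + SD_Y * (X - mean_X) / SD_X at full precision:
Y = 52.94 + 12.82 * (31 - 58.48) / 12.45
Y = 52.94 - 12.82 * 27.48 / 12.45
Y = 52.94 - 352.2936 / 12.45
Y = 52.94 - 28.2967
Y = 24.6433

24.6433


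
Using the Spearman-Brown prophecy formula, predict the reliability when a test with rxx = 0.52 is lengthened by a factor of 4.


r_new = (n * rxx) / (1 + (n-1) * rxx)
r_new = (4 * 0.52) / (1 + 3 * 0.52)
r_new = 2.08 / 2.56
r_new = 0.8125

0.8125


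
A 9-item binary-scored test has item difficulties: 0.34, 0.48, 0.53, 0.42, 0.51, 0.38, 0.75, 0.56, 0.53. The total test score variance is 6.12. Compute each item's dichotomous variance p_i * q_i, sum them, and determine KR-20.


For each item, compute p_i * q_i:
  Item 1: 0.34 * 0.66 = 0.2244
  Item 2: 0.48 * 0.52 = 0.2496
  Item 3: 0.53 * 0.47 = 0.2491
  Item 4: 0.42 * 0.58 = 0.2436
  Item 5: 0.51 * 0.49 = 0.2499
  Item 6: 0.38 * 0.62 = 0.2356
  Item 7: 0.75 * 0.25 = 0.1875
  Item 8: 0.56 * 0.44 = 0.2464
  Item 9: 0.53 * 0.47 = 0.2491
Sum(p_i * q_i) = 0.2244 + 0.2496 + 0.2491 + 0.2436 + 0.2499 + 0.2356 + 0.1875 + 0.2464 + 0.2491 = 2.1352
KR-20 = (k/(k-1)) * (1 - Sum(p_i*q_i) / Var_total)
= (9/8) * (1 - 2.1352/6.12)
= 1.125 * 0.6511
KR-20 = 0.7325

0.7325


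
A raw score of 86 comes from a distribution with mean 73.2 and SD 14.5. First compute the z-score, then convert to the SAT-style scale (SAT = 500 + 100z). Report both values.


z = (X - mean) / SD = (86 - 73.2) / 14.5
z = 12.8 / 14.5
z = 0.8828
SAT-scale = SAT = 500 + 100z
Carry z at full precision (z = 12.8 / 14.5) into the conversion:
SAT-scale = 500 + 100 * (12.8 / 14.5) = 500 + 1280 / 14.5
SAT-scale = 500 + 88.2759
SAT-scale = 588.2759

588.2759


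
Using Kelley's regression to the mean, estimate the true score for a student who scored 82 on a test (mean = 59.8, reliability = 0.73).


T_est = rxx * X + (1 - rxx) * mean
T_est = 0.73 * 82 + 0.27 * 59.8
T_est = 59.86 + 16.146
T_est = 76.006

76.006


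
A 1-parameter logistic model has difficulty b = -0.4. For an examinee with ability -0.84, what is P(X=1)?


theta - b = -0.84 - -0.4 = -0.44
exp(-(theta - b)) = exp(0.44) = 1.5527
P = 1 / (1 + 1.5527)
P = 0.3917

0.3917


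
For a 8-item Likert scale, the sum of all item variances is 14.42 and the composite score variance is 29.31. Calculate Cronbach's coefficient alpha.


alpha = (k/(k-1)) * (1 - sum(si^2)/s_total^2)
= (8/7) * (1 - 14.42/29.31)
alpha = 0.5806

0.5806


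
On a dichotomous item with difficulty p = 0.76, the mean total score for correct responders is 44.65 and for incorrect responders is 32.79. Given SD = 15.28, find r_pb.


q = 1 - p = 0.24
rpb = ((M1 - M0) / SD) * sqrt(p * q)
rpb = ((44.65 - 32.79) / 15.28) * sqrt(0.76 * 0.24)
rpb = 0.3315

0.3315


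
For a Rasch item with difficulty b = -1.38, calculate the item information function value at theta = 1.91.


P = 1/(1+exp(-(1.91--1.38))) = 0.9641
I = P*(1-P) = 0.9641 * 0.0359
I = 0.0346

0.0346


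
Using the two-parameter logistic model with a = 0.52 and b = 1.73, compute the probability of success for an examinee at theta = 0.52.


a*(theta - b) = 0.52 * (0.52 - 1.73) = -0.6292
exp(--0.6292) = 1.8761
P = 1 / (1 + 1.8761)
P = 0.3477

0.3477


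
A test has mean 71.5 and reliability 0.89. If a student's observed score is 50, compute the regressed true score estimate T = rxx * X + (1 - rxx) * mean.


T_est = rxx * X + (1 - rxx) * mean
T_est = 0.89 * 50 + 0.11 * 71.5
T_est = 44.5 + 7.865
T_est = 52.365

52.365


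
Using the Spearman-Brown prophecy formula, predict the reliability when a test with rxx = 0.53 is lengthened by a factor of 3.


r_new = (n * rxx) / (1 + (n-1) * rxx)
r_new = (3 * 0.53) / (1 + 2 * 0.53)
r_new = 1.59 / 2.06
r_new = 0.7718

0.7718


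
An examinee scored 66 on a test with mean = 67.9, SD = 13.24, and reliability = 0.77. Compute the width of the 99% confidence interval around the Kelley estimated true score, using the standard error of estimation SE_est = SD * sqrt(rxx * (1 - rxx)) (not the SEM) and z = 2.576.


True score estimate = 0.77*66 + 0.23*67.9 = 66.437
SE_est = SD * sqrt(rxx * (1 - rxx)) = 13.24 * sqrt(0.77 * 0.23) = 13.24 * sqrt(0.1771) = 5.571822
CI = T_est +/- z * SE_est, so width = 2 * z * SE_est = 2 * 2.576 * 5.571822
Width = 28.706

28.706


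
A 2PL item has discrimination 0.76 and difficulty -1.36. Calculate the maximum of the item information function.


For 2PL, max info at theta = b = -1.36
I_max = a^2 / 4 = 0.76^2 / 4
= 0.5776 / 4
I_max = 0.1444

0.1444


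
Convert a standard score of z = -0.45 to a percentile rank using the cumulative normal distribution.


CDF(z) = 0.5 * (1 + erf(z/sqrt(2)))
erf(-0.3182) = -0.3473
CDF = 0.3264
Percentile rank = 0.3264 * 100 = 32.64

32.64


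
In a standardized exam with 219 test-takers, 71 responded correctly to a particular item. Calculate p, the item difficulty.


Item difficulty p = number correct / total examinees
p = 71 / 219
p = 0.3242

0.3242


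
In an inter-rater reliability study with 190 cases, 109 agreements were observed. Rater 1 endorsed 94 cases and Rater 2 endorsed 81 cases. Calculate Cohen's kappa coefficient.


P_o = 109/190 = 0.573684
P_e = (94*81 + 96*109) / 36100 = 0.500776
kappa = (P_o - P_e) / (1 - P_e)
kappa = (0.573684 - 0.500776) / (1 - 0.500776)
kappa = 0.146

0.146


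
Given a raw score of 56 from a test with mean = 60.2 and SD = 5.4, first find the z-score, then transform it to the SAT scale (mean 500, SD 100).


z = (X - mean) / SD = (56 - 60.2) / 5.4
z = -4.2 / 5.4
z = -0.7778
SAT-scale = SAT = 500 + 100z
Carry z at full precision (z = -4.2 / 5.4) into the conversion:
SAT-scale = 500 + 100 * (-4.2 / 5.4) = 500 + -420 / 5.4
SAT-scale = 500 + -77.7778
SAT-scale = 422.2222

422.2222


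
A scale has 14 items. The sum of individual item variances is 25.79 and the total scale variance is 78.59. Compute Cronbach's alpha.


alpha = (k/(k-1)) * (1 - sum(si^2)/s_total^2)
= (14/13) * (1 - 25.79/78.59)
alpha = 0.7235

0.7235


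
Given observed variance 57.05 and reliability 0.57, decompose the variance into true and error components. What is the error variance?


var_true = rxx * var_obs = 0.57 * 57.05 = 32.5185
var_error = var_obs - var_true
var_error = 57.05 - 32.5185
var_error = 24.5315

24.5315


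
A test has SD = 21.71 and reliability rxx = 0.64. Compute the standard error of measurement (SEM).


SEM = SD * sqrt(1 - rxx)
SEM = 21.71 * sqrt(1 - 0.64)
SEM = 21.71 * sqrt(0.36) = 21.71 * 0.6
SEM = 13.026

13.026


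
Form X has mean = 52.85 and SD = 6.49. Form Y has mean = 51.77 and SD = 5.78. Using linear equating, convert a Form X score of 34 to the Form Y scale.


slope = SD_Y / SD_X = 5.78 / 6.49 ~ 0.8906
intercept = mean_Y - slope * mean_X = 51.77 - (5.78 / 6.49) * 52.85 ~ 4.7017
Y = slope * X + intercept. To avoid rounding drift from the rounded slope/intercept, evaluate the equivalent form Y = mean_Y + SD_Y * (X - mean_X) / SD_X at full precision:
Y = 51.77 + 5.78 * (34 - 52.85) / 6.49
Y = 51.77 - 5.78 * 18.85 / 6.49
Y = 51.77 - 108.953 / 6.49
Y = 51.77 - 16.7878
Y = 34.9822

34.9822


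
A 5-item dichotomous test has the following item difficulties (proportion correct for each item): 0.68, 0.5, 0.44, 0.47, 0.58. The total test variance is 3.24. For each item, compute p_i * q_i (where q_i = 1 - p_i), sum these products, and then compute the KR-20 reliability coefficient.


For each item, compute p_i * q_i:
  Item 1: 0.68 * 0.32 = 0.2176
  Item 2: 0.5 * 0.5 = 0.25
  Item 3: 0.44 * 0.56 = 0.2464
  Item 4: 0.47 * 0.53 = 0.2491
  Item 5: 0.58 * 0.42 = 0.2436
Sum(p_i * q_i) = 0.2176 + 0.25 + 0.2464 + 0.2491 + 0.2436 = 1.2067
KR-20 = (k/(k-1)) * (1 - Sum(p_i*q_i) / Var_total)
= (5/4) * (1 - 1.2067/3.24)
= 1.25 * 0.6276
KR-20 = 0.7845

0.7845


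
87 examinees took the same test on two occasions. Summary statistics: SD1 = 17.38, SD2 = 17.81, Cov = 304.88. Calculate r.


r = cov(X,Y) / (SD_X * SD_Y)
r = 304.88 / (17.38 * 17.81)
r = 304.88 / 309.5378
r = 0.985

0.985


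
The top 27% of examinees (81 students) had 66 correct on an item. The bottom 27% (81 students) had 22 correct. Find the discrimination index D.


p_upper = 66/81 = 0.8148
p_lower = 22/81 = 0.2716
D = 0.8148 - 0.2716 = 0.5432

0.5432


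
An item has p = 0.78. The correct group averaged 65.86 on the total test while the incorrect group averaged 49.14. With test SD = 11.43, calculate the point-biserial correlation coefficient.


q = 1 - p = 0.22
rpb = ((M1 - M0) / SD) * sqrt(p * q)
rpb = ((65.86 - 49.14) / 11.43) * sqrt(0.78 * 0.22)
rpb = 0.606

0.606


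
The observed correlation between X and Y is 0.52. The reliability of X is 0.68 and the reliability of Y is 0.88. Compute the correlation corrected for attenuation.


r_corrected = rxy / sqrt(rxx * ryy)
= 0.52 / sqrt(0.68 * 0.88)
= 0.52 / sqrt(0.5984)
= 0.52 / 0.773563
r_corrected = 0.6722

0.6722


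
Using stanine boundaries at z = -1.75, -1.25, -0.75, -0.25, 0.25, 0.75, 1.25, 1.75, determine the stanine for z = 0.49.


Stanine boundaries: [-1.75, -1.25, -0.75, -0.25, 0.25, 0.75, 1.25, 1.75]
z = 0.49
Check each boundary:
  z >= -1.75 -> could be stanine 2
  z >= -1.25 -> could be stanine 3
  z >= -0.75 -> could be stanine 4
  z >= -0.25 -> could be stanine 5
  z >= 0.25 -> could be stanine 6
  z < 0.75
  z < 1.25
  z < 1.75
Highest qualifying boundary gives stanine = 6

6


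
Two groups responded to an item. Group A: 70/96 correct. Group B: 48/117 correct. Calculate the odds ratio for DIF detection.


Odds_A = 70/26 = 2.6923
Odds_B = 48/69 = 0.6957
OR = Odds_A / Odds_B = 2.6923 / 0.6957
Exactly, OR = (70 * 69) / (26 * 48) = 4830 / 1248
OR = 3.8702

3.8702


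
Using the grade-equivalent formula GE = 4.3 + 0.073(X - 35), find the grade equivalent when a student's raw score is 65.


raw - median = 65 - 35 = 30
slope * diff = 0.073 * 30 = 2.19
GE = 4.3 + 2.19
GE = 6.49

6.49


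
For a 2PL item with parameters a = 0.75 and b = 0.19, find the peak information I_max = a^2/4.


For 2PL, max info at theta = b = 0.19
I_max = a^2 / 4 = 0.75^2 / 4
= 0.5625 / 4
I_max = 0.1406

0.1406


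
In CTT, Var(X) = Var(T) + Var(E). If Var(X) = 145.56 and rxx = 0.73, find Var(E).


var_true = rxx * var_obs = 0.73 * 145.56 = 106.2588
var_error = var_obs - var_true
var_error = 145.56 - 106.2588
var_error = 39.3012

39.3012


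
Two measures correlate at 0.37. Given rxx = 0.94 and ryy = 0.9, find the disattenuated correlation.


r_corrected = rxy / sqrt(rxx * ryy)
= 0.37 / sqrt(0.94 * 0.9)
= 0.37 / sqrt(0.846)
= 0.37 / 0.919783
r_corrected = 0.4023

0.4023


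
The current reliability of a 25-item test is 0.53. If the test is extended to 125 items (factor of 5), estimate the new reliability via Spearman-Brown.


r_new = (n * rxx) / (1 + (n-1) * rxx)
r_new = (5 * 0.53) / (1 + 4 * 0.53)
r_new = 2.65 / 3.12
r_new = 0.8494

0.8494


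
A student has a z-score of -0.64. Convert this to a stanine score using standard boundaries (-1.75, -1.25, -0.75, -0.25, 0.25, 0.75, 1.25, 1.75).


Stanine boundaries: [-1.75, -1.25, -0.75, -0.25, 0.25, 0.75, 1.25, 1.75]
z = -0.64
Check each boundary:
  z >= -1.75 -> could be stanine 2
  z >= -1.25 -> could be stanine 3
  z >= -0.75 -> could be stanine 4
  z < -0.25
  z < 0.25
  z < 0.75
  z < 1.25
  z < 1.75
Highest qualifying boundary gives stanine = 4

4


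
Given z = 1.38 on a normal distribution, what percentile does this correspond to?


CDF(z) = 0.5 * (1 + erf(z/sqrt(2)))
erf(0.9758) = 0.8324
CDF = 0.9162
Percentile rank = 0.9162 * 100 = 91.62

91.62


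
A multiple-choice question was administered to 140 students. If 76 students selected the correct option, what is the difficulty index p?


Item difficulty p = number correct / total examinees
p = 76 / 140
p = 0.5429

0.5429


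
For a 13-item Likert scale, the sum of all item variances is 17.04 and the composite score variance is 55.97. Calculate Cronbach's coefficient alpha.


alpha = (k/(k-1)) * (1 - sum(si^2)/s_total^2)
= (13/12) * (1 - 17.04/55.97)
alpha = 0.7535

0.7535


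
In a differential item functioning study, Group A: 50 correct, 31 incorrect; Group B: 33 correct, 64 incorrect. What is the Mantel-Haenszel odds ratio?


Odds_A = 50/31 = 1.6129
Odds_B = 33/64 = 0.5156
OR = Odds_A / Odds_B = 1.6129 / 0.5156
Exactly, OR = (50 * 64) / (31 * 33) = 3200 / 1023
OR = 3.1281

3.1281


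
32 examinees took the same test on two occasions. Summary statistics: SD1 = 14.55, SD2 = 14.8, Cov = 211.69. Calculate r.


r = cov(X,Y) / (SD_X * SD_Y)
r = 211.69 / (14.55 * 14.8)
r = 211.69 / 215.34
r = 0.9831

0.9831


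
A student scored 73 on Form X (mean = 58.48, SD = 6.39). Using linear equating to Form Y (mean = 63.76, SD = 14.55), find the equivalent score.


slope = SD_Y / SD_X = 14.55 / 6.39 ~ 2.277
intercept = mean_Y - slope * mean_X = 63.76 - (14.55 / 6.39) * 58.48 ~ -69.3987
Y = slope * X + intercept. To avoid rounding drift from the rounded slope/intercept, evaluate the equivalent form Y = mean_Y + SD_Y * (X - mean_X) / SD_X at full precision:
Y = 63.76 + 14.55 * (73 - 58.48) / 6.39
Y = 63.76 + 14.55 * 14.52 / 6.39
Y = 63.76 + 211.266 / 6.39
Y = 63.76 + 33.062
Y = 96.822

96.822


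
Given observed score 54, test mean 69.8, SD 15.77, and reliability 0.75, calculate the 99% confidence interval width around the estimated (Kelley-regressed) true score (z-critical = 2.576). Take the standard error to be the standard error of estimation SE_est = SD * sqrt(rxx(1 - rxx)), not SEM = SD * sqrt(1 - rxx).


True score estimate = 0.75*54 + 0.25*69.8 = 57.95
SE_est = SD * sqrt(rxx * (1 - rxx)) = 15.77 * sqrt(0.75 * 0.25) = 15.77 * sqrt(0.1875) = 6.82861
CI = T_est +/- z * SE_est, so width = 2 * z * SE_est = 2 * 2.576 * 6.82861
Width = 35.181

35.181


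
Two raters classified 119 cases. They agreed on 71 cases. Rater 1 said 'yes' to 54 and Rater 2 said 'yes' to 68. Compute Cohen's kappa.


P_o = 71/119 = 0.596639
P_e = (54*68 + 65*51) / 14161 = 0.493397
kappa = (P_o - P_e) / (1 - P_e)
kappa = (0.596639 - 0.493397) / (1 - 0.493397)
kappa = 0.2038

0.2038


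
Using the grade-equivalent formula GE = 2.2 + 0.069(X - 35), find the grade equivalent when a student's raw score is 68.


raw - median = 68 - 35 = 33
slope * diff = 0.069 * 33 = 2.277
GE = 2.2 + 2.277
GE = 4.477

4.477


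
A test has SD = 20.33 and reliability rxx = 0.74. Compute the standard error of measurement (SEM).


SEM = SD * sqrt(1 - rxx)
SEM = 20.33 * sqrt(1 - 0.74)
SEM = 20.33 * sqrt(0.26) = 20.33 * 0.509902
SEM = 10.3663

10.3663


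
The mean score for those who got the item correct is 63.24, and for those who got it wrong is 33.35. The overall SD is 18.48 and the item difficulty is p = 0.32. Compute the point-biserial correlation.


q = 1 - p = 0.68
rpb = ((M1 - M0) / SD) * sqrt(p * q)
rpb = ((63.24 - 33.35) / 18.48) * sqrt(0.32 * 0.68)
rpb = 0.7545

0.7545


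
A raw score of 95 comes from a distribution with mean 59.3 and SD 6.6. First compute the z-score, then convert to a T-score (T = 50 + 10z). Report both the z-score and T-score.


z = (X - mean) / SD = (95 - 59.3) / 6.6
z = 35.7 / 6.6
z = 5.4091
T-score = T = 50 + 10z
Carry z at full precision (z = 35.7 / 6.6) into the conversion:
T-score = 50 + 10 * (35.7 / 6.6) = 50 + 357 / 6.6
T-score = 50 + 54.0909
T-score = 104.0909

104.0909


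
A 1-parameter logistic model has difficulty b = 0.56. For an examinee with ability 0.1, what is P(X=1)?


theta - b = 0.1 - 0.56 = -0.46
exp(-(theta - b)) = exp(0.46) = 1.5841
P = 1 / (1 + 1.5841)
P = 0.387

0.387


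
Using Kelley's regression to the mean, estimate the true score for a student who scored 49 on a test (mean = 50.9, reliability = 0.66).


T_est = rxx * X + (1 - rxx) * mean
T_est = 0.66 * 49 + 0.34 * 50.9
T_est = 32.34 + 17.306
T_est = 49.646

49.646


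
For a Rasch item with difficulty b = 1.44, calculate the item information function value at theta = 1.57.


P = 1/(1+exp(-(1.57-1.44))) = 0.5325
I = P*(1-P) = 0.5325 * 0.4675
I = 0.2489

0.2489


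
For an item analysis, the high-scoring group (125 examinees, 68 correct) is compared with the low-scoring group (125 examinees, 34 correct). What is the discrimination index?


p_upper = 68/125 = 0.544
p_lower = 34/125 = 0.272
D = 0.544 - 0.272 = 0.272

0.272


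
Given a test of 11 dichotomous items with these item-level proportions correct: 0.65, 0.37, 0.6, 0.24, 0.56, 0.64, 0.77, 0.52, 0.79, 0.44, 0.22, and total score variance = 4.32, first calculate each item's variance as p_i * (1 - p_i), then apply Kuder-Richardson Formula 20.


For each item, compute p_i * q_i:
  Item 1: 0.65 * 0.35 = 0.2275
  Item 2: 0.37 * 0.63 = 0.2331
  Item 3: 0.6 * 0.4 = 0.24
  Item 4: 0.24 * 0.76 = 0.1824
  Item 5: 0.56 * 0.44 = 0.2464
  Item 6: 0.64 * 0.36 = 0.2304
  Item 7: 0.77 * 0.23 = 0.1771
  Item 8: 0.52 * 0.48 = 0.2496
  Item 9: 0.79 * 0.21 = 0.1659
  Item 10: 0.44 * 0.56 = 0.2464
  Item 11: 0.22 * 0.78 = 0.1716
Sum(p_i * q_i) = 0.2275 + 0.2331 + 0.24 + 0.1824 + 0.2464 + 0.2304 + 0.1771 + 0.2496 + 0.1659 + 0.2464 + 0.1716 = 2.3704
KR-20 = (k/(k-1)) * (1 - Sum(p_i*q_i) / Var_total)
= (11/10) * (1 - 2.3704/4.32)
= 1.1 * 0.4513
KR-20 = 0.4964

0.4964
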